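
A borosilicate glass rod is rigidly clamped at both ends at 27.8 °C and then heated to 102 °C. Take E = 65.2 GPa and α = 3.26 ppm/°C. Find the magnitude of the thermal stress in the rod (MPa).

15.8 MPa

ΔT = 74.20 K. Constrained thermal stress σ = E·α·ΔT = 65.20×10³ MPa × 3.26×10⁻⁶ × 74.20 = 15.8 MPa (compressive).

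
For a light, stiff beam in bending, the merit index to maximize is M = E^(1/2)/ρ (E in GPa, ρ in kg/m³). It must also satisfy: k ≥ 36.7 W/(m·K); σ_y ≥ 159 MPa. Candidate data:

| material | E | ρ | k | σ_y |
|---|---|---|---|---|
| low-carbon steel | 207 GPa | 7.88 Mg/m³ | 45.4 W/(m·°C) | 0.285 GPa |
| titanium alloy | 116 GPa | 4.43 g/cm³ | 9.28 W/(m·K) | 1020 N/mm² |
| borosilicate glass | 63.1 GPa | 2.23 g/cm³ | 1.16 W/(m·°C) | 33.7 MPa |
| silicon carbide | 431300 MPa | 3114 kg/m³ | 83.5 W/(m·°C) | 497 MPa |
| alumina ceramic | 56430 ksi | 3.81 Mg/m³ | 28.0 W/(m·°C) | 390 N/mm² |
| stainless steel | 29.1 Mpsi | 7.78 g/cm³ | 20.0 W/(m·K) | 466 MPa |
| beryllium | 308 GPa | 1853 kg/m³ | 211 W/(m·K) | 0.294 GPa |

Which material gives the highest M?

Screen on constraints: k ≥ 36.7 W/(m·K); σ_y ≥ 159 MPa. Survivors: low-carbon steel, silicon carbide, beryllium.
After converting to SI:
  low-carbon steel: E = 207.0 GPa, ρ = 7880 kg/m³
  silicon carbide: E = 431.3 GPa, ρ = 3114 kg/m³
  beryllium: E = 308.0 GPa, ρ = 1853 kg/m³
  beryllium: M = 9.47×10⁻³
  silicon carbide: M = 6.67×10⁻³
  low-carbon steel: M = 1.83×10⁻³
Beryllium has the largest M.

beryllium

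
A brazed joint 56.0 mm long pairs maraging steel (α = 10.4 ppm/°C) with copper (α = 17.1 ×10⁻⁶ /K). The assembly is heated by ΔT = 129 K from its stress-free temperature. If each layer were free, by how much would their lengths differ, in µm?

Δα = |10.4 − 17.1|×10⁻⁶/K = 6.70×10⁻⁶/K.
ΔL_mismatch = Δα·L·ΔT = 6.70×10⁻⁶ × 56.0 mm × 129.0 K = 48.4 µm.

48.4 µm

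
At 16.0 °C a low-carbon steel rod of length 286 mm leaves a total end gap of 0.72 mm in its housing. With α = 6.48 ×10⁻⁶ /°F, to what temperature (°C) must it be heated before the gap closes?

α = 6.48×10⁻⁶/°F × 9/5 = 11.7×10⁻⁶/K.
α·L₀·ΔT = 0.72 mm ⇒ ΔT = 0.72 / (11.7×10⁻⁶ × 286.0) = 215.8 K.
T = 16.0 + 215.8 = 231.8 °C.

232 °C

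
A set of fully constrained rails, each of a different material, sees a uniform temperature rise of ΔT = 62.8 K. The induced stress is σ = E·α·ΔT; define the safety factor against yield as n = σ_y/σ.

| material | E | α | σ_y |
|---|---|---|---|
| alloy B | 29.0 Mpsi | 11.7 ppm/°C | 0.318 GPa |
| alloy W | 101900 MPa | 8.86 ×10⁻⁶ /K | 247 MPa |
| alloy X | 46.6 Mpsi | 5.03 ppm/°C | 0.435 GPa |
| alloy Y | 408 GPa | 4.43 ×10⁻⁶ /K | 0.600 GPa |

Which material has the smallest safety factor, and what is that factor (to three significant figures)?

alloy B, n = 2.16

Converting E to GPa, α to ×10⁻⁶/K, σ_y to MPa, then σ and n for each:
  alloy B: E = 199.9, α = 11.7, σ_y = 318.0 → σ = 147 MPa, n = 2.16
  alloy W: E = 101.9, α = 8.86, σ_y = 247.0 → σ = 56.7 MPa, n = 4.36
  alloy X: E = 321.3, α = 5.03, σ_y = 435.0 → σ = 101 MPa, n = 4.29
  alloy Y: E = 408.0, α = 4.43, σ_y = 600.0 → σ = 114 MPa, n = 5.29
The minimum is alloy B at n = 2.16.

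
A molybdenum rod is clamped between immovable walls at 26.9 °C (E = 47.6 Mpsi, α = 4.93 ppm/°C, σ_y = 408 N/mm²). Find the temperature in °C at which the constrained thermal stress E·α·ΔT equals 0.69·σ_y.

201 °C

E = 47.6 Mpsi = 328.2 GPa.
σ_y = 408 N/mm² = 408.0 MPa.
E·α·ΔT = 281.5 MPa ⇒ ΔT = 281.5 / (328.2×10³ × 4.93×10⁻⁶) = 174.0 K.
T = 26.9 + 174.0 = 200.9 °C.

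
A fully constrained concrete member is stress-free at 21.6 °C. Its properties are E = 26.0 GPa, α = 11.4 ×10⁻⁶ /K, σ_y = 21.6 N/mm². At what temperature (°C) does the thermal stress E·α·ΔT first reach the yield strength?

94.5 °C

σ_y = 21.6 N/mm² = 21.60 MPa.
E·α·ΔT = 21.60 MPa ⇒ ΔT = 21.60 / (26.00×10³ × 11.4×10⁻⁶) = 72.87 K.
T = 21.6 + 72.87 = 94.47 °C.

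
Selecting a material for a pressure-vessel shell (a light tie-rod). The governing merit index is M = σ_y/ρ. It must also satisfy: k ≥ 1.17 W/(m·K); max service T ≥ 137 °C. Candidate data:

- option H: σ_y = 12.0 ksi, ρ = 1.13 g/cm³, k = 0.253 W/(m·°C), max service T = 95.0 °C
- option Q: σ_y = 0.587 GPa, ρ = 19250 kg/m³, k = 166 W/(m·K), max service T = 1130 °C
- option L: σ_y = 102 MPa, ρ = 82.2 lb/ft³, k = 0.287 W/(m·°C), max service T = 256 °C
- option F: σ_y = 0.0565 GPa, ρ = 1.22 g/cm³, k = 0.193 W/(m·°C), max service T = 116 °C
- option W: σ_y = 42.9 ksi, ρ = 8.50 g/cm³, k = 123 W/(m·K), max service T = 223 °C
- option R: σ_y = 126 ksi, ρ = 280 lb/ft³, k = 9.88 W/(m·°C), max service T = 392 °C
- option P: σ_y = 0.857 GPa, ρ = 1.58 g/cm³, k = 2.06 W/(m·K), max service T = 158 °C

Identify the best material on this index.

option P

Screen on constraints: k ≥ 1.17 W/(m·K); max service T ≥ 137 °C. Survivors: option Q, option W, option R, option P.
In SI units:
  option Q: σ_y = 587.0 MPa, ρ = 19250 kg/m³
  option W: σ_y = 295.8 MPa, ρ = 8500 kg/m³
  option R: σ_y = 868.7 MPa, ρ = 4485 kg/m³
  option P: σ_y = 857.0 MPa, ρ = 1580 kg/m³
  option P: M = 542 kN·m/kg
  option R: M = 194 kN·m/kg
  option W: M = 34.8 kN·m/kg
  option Q: M = 30.5 kN·m/kg
Option P has the largest M.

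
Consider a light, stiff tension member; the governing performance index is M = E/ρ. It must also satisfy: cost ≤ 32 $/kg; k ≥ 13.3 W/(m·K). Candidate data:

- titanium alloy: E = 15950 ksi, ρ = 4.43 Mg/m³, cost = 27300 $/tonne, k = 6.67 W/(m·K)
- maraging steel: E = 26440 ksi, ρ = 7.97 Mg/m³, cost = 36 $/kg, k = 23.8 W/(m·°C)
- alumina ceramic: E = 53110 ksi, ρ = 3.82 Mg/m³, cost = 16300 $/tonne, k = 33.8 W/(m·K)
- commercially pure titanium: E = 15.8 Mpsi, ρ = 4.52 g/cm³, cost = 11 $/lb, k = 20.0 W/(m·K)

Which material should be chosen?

Screen on constraints: cost ≤ 32 $/kg; k ≥ 13.3 W/(m·K). Survivors: alumina ceramic, commercially pure titanium.
Putting every candidate on a common basis:
  alumina ceramic: E = 366.2 GPa, ρ = 3820 kg/m³
  commercially pure titanium: E = 108.9 GPa, ρ = 4520 kg/m³
  alumina ceramic: M = 95.9 MN·m/kg
  commercially pure titanium: M = 24.1 MN·m/kg
Alumina ceramic has the largest M.

alumina ceramic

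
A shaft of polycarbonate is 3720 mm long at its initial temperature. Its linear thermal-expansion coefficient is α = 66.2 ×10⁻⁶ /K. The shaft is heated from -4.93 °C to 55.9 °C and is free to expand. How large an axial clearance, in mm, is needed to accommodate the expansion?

ΔT = 55.9 − (-4.93) = 60.83 K.
ΔL = α·L₀·ΔT = 66.2×10⁻⁶ × 3720 mm × 60.83 K = 15.0 mm.

15.0 mm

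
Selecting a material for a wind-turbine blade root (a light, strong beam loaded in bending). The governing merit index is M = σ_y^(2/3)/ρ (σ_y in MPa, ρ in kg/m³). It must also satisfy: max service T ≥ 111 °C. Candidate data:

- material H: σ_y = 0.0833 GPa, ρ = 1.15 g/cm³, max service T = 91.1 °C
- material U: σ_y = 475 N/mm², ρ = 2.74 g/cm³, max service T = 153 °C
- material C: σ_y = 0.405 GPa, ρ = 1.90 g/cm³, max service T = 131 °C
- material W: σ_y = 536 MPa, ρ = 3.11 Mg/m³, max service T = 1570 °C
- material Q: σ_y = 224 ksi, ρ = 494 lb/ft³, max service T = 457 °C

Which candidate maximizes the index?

Screen on constraints: max service T ≥ 111 °C. Survivors: material U, material C, material W, material Q.
Normalizing units and computing the index:
  material U: σ_y = 475.0 MPa, ρ = 2740 kg/m³
  material C: σ_y = 405.0 MPa, ρ = 1900 kg/m³
  material W: σ_y = 536.0 MPa, ρ = 3110 kg/m³
  material Q: σ_y = 1544 MPa, ρ = 7913 kg/m³
  material C: M = 28.8×10⁻³
  material U: M = 22.2×10⁻³
  material W: M = 21.2×10⁻³
  material Q: M = 16.9×10⁻³
The maximum is for material C.

material C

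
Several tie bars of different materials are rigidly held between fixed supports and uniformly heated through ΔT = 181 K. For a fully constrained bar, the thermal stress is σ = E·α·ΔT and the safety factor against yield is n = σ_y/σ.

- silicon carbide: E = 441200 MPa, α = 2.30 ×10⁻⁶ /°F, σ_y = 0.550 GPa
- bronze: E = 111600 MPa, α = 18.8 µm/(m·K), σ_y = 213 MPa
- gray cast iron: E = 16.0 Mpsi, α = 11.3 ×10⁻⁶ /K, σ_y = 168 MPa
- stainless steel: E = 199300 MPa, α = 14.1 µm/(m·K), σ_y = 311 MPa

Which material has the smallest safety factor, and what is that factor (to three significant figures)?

bronze, n = 0.561

Converting E to GPa, α to ×10⁻⁶/K, σ_y to MPa, then σ and n for each:
  silicon carbide: E = 441.2, α = 4.14, σ_y = 550.0 → σ = 331 MPa, n = 1.66
  bronze: E = 111.6, α = 18.8, σ_y = 213.0 → σ = 380 MPa, n = 0.561
  gray cast iron: E = 110.3, α = 11.3, σ_y = 168.0 → σ = 226 MPa, n = 0.745
  stainless steel: E = 199.3, α = 14.1, σ_y = 311.0 → σ = 509 MPa, n = 0.611
Smallest n: bronze with n = 0.561.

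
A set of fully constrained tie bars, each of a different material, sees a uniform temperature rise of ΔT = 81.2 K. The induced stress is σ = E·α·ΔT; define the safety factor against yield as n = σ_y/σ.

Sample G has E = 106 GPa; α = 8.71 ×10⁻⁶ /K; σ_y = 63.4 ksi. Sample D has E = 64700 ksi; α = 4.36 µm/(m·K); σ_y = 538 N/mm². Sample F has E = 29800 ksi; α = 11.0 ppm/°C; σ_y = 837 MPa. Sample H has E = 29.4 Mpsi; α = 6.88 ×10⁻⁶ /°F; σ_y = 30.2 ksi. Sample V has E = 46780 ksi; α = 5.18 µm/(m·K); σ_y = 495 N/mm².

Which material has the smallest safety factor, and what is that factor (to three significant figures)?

Converting E to GPa, α to ×10⁻⁶/K, σ_y to MPa, then σ and n for each:
  sample G: E = 106.0, α = 8.71, σ_y = 437.1 → σ = 75.0 MPa, n = 5.83
  sample D: E = 446.1, α = 4.36, σ_y = 538.0 → σ = 158 MPa, n = 3.41
  sample F: E = 205.5, α = 11.0, σ_y = 837.0 → σ = 184 MPa, n = 4.56
  sample H: E = 202.7, α = 12.4, σ_y = 208.2 → σ = 204 MPa, n = 1.02
  sample V: E = 322.5, α = 5.18, σ_y = 495.0 → σ = 136 MPa, n = 3.65
Sample H has the lowest safety factor, n = 1.02.

sample H, n = 1.02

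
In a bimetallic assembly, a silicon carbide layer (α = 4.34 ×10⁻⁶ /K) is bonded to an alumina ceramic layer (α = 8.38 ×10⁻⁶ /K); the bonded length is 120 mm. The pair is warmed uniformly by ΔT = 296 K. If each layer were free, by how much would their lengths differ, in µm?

144 µm

Δα = |4.34 − 8.38|×10⁻⁶/K = 4.04×10⁻⁶/K.
ΔL_mismatch = Δα·L·ΔT = 4.04×10⁻⁶ × 120.0 mm × 296.0 K = 144 µm.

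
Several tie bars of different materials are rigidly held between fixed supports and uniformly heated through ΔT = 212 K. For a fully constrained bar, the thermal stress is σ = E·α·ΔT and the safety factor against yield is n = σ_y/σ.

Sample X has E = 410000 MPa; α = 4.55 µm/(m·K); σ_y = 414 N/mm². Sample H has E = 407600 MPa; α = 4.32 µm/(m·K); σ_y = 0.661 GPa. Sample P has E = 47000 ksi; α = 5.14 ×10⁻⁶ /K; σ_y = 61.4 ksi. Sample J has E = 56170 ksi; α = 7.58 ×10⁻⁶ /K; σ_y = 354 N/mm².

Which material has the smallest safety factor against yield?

sample J

Per material, after unit conversion:
  sample X: E = 410.0, α = 4.55, σ_y = 414.0 → σ = 395 MPa, n = 1.05
  sample H: E = 407.6, α = 4.32, σ_y = 661.0 → σ = 373 MPa, n = 1.77
  sample P: E = 324.1, α = 5.14, σ_y = 423.3 → σ = 353 MPa, n = 1.20
  sample J: E = 387.3, α = 7.58, σ_y = 354.0 → σ = 622 MPa, n = 0.569
The minimum is sample J at n = 0.569.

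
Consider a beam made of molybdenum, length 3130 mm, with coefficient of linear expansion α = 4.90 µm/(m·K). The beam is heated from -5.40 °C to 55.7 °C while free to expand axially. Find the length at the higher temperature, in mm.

3130.9 mm

ΔT = 55.7 − (-5.40) = 61.10 K.
ΔL = α·L₀·ΔT = 4.90×10⁻⁶ × 3130 mm × 61.10 K = 0.937 mm.
L = L₀ + ΔL = 3130 + 0.937 = 3130.9 mm.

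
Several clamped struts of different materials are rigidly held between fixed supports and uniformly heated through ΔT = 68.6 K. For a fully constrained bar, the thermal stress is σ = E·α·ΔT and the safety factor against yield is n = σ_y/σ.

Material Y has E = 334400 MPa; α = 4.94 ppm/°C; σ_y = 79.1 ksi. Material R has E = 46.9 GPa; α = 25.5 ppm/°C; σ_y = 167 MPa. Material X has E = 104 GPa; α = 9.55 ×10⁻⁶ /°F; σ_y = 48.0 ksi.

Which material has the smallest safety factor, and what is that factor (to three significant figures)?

In consistent units (E in GPa, α in ×10⁻⁶/K, σ_y in MPa):
  material Y: E = 334.4, α = 4.94, σ_y = 545.4 → σ = 113 MPa, n = 4.81
  material R: E = 46.90, α = 25.5, σ_y = 167.0 → σ = 82.0 MPa, n = 2.04
  material X: E = 104.0, α = 17.2, σ_y = 330.9 → σ = 123 MPa, n = 2.70
Smallest n: material R with n = 2.04.

material R, n = 2.04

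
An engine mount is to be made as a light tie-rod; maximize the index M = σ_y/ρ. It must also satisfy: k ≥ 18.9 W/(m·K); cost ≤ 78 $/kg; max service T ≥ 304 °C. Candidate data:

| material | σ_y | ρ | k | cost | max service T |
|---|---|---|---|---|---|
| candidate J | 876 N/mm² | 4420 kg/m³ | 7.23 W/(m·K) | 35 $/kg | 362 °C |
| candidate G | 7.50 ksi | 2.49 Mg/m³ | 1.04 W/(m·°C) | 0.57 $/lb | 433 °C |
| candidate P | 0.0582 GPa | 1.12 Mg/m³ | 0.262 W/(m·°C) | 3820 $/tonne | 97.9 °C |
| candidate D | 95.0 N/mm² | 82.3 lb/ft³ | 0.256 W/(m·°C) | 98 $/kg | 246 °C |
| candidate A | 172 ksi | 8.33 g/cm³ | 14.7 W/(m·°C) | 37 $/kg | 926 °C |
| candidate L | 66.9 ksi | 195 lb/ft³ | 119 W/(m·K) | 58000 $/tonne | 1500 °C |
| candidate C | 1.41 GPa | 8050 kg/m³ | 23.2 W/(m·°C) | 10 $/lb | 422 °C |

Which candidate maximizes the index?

candidate C

Screen on constraints: k ≥ 18.9 W/(m·K); cost ≤ 78 $/kg; max service T ≥ 304 °C. Survivors: candidate L, candidate C.
Normalizing units and computing the index:
  candidate L: σ_y = 461.3 MPa, ρ = 3124 kg/m³
  candidate C: σ_y = 1410 MPa, ρ = 8050 kg/m³
  candidate C: M = 175 kN·m/kg
  candidate L: M = 148 kN·m/kg
The maximum is for candidate C.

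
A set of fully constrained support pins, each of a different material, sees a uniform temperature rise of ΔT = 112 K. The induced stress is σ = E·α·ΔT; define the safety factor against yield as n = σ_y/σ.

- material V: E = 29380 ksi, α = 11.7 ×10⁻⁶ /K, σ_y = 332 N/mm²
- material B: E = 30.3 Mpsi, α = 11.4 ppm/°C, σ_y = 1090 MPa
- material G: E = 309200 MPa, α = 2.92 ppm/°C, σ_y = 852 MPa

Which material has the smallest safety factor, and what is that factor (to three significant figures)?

material V, n = 1.25

In consistent units (E in GPa, α in ×10⁻⁶/K, σ_y in MPa):
  material V: E = 202.6, α = 11.7, σ_y = 332.0 → σ = 265 MPa, n = 1.25
  material B: E = 208.9, α = 11.4, σ_y = 1090 → σ = 267 MPa, n = 4.09
  material G: E = 309.2, α = 2.92, σ_y = 852.0 → σ = 101 MPa, n = 8.43
The minimum is material V at n = 1.25.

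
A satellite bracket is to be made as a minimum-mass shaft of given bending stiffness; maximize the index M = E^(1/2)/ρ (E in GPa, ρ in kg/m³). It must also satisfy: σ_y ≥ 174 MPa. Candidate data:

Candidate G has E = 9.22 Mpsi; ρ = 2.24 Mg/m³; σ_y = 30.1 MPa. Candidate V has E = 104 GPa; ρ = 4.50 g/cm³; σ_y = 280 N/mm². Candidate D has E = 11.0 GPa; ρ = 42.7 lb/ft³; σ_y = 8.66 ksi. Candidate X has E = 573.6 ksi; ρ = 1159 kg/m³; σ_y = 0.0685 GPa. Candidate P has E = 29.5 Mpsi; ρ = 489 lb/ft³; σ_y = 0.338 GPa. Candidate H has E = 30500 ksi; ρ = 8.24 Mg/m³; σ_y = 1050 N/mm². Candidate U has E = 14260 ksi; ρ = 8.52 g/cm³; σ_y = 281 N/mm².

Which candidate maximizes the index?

Screen on constraints: σ_y ≥ 174 MPa. Survivors: candidate V, candidate P, candidate H, candidate U.
Normalizing units and computing the index:
  candidate V: E = 104.0 GPa, ρ = 4500 kg/m³
  candidate P: E = 203.4 GPa, ρ = 7833 kg/m³
  candidate H: E = 210.3 GPa, ρ = 8240 kg/m³
  candidate U: E = 98.32 GPa, ρ = 8520 kg/m³
  candidate V: M = 2.27×10⁻³
  candidate P: M = 1.82×10⁻³
  candidate H: M = 1.76×10⁻³
  candidate U: M = 1.16×10⁻³
Highest index: candidate V.

candidate V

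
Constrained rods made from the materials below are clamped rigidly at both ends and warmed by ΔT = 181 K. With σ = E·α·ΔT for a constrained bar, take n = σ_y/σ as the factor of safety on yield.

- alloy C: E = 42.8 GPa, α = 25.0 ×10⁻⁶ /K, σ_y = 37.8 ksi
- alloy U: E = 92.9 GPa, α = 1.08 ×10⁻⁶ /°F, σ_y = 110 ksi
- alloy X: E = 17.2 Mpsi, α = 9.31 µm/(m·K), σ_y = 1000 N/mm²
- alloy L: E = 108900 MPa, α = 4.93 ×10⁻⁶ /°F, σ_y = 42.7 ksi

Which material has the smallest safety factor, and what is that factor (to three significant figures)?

In consistent units (E in GPa, α in ×10⁻⁶/K, σ_y in MPa):
  alloy C: E = 42.80, α = 25.0, σ_y = 260.6 → σ = 194 MPa, n = 1.35
  alloy U: E = 92.90, α = 1.94, σ_y = 758.4 → σ = 32.7 MPa, n = 23.2
  alloy X: E = 118.6, α = 9.31, σ_y = 1000 → σ = 200 MPa, n = 5.00
  alloy L: E = 108.9, α = 8.87, σ_y = 294.4 → σ = 175 MPa, n = 1.68
Smallest n: alloy C with n = 1.35.

alloy C, n = 1.35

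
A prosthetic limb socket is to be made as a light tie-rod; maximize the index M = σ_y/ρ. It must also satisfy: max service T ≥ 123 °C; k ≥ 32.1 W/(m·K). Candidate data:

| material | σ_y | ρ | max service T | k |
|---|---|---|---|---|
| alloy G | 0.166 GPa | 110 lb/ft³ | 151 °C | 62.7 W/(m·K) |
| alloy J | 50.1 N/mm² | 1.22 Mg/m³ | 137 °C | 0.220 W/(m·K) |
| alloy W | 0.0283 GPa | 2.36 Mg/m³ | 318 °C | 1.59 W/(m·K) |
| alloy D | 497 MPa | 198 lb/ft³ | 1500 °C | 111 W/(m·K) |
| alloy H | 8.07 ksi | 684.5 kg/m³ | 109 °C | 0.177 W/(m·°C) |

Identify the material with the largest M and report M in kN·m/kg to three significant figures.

Screen on constraints: max service T ≥ 123 °C; k ≥ 32.1 W/(m·K). Survivors: alloy G, alloy D.
Normalizing units and computing the index:
  alloy G: σ_y = 166.0 MPa, ρ = 1762 kg/m³
  alloy D: σ_y = 497.0 MPa, ρ = 3172 kg/m³
  alloy D: M = 157 kN·m/kg
  alloy G: M = 94.2 kN·m/kg
Alloy D has the largest M.

alloy D, M = 157 kN·m/kg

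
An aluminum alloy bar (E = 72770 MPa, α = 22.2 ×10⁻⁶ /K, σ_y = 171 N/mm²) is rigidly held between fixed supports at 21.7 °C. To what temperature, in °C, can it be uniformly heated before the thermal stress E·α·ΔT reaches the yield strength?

128 °C

E = 72770 MPa = 72.77 GPa.
σ_y = 171 N/mm² = 171.0 MPa.
E·α·ΔT = 171.0 MPa ⇒ ΔT = 171.0 / (72.77×10³ × 22.2×10⁻⁶) = 105.8 K.
T = 21.7 + 105.8 = 127.5 °C.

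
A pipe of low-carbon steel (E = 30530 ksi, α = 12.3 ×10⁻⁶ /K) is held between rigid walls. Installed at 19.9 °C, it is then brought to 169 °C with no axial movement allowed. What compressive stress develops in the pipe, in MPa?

386 MPa

E = 30530 ksi = 210.5 GPa.
ΔT = 149.1 K. Constrained thermal stress σ = E·α·ΔT = 210.5×10³ MPa × 12.3×10⁻⁶ × 149.1 = 386 MPa (compressive).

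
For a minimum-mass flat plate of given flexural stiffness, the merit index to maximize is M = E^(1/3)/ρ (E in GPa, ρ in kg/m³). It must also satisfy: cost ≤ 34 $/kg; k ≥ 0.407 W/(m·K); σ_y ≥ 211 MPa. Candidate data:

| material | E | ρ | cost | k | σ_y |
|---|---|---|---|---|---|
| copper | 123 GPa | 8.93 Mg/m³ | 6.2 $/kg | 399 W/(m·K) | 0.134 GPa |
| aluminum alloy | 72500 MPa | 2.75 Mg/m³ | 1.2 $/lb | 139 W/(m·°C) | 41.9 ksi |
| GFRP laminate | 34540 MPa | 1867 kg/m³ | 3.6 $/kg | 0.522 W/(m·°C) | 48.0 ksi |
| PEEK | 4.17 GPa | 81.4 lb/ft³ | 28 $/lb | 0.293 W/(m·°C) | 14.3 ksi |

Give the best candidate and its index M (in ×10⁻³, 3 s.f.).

Screen on constraints: cost ≤ 34 $/kg; k ≥ 0.407 W/(m·K); σ_y ≥ 211 MPa. Survivors: aluminum alloy, GFRP laminate.
In SI units:
  aluminum alloy: E = 72.50 GPa, ρ = 2750 kg/m³
  GFRP laminate: E = 34.54 GPa, ρ = 1867 kg/m³
  GFRP laminate: M = 1.74×10⁻³
  aluminum alloy: M = 1.52×10⁻³
The maximum is for GFRP laminate.

GFRP laminate, M = 1.74×10⁻³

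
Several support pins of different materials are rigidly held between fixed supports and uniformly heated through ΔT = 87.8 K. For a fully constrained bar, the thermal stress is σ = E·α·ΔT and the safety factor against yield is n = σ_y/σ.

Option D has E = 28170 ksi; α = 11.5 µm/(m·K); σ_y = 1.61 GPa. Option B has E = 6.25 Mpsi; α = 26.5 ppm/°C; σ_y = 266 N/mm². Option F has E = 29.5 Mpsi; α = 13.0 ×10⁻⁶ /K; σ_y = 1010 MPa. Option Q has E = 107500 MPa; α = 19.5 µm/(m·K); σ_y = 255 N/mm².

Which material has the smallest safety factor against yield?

option Q

In consistent units (E in GPa, α in ×10⁻⁶/K, σ_y in MPa):
  option D: E = 194.2, α = 11.5, σ_y = 1610 → σ = 196 MPa, n = 8.21
  option B: E = 43.09, α = 26.5, σ_y = 266.0 → σ = 100 MPa, n = 2.65
  option F: E = 203.4, α = 13.0, σ_y = 1010 → σ = 232 MPa, n = 4.35
  option Q: E = 107.5, α = 19.5, σ_y = 255.0 → σ = 184 MPa, n = 1.39
The minimum is option Q at n = 1.39.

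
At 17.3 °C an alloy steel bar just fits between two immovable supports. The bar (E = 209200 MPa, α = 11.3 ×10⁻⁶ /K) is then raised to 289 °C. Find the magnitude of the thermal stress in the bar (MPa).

642 MPa

E = 209200 MPa = 209.2 GPa.
ΔT = 271.7 K. Constrained thermal stress σ = E·α·ΔT = 209.2×10³ MPa × 11.3×10⁻⁶ × 271.7 = 642 MPa (compressive).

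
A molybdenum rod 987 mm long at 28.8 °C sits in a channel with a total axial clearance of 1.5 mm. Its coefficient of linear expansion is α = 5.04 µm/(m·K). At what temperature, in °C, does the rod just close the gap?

330 °C

α·L₀·ΔT = 1.5 mm ⇒ ΔT = 1.5 / (5.04×10⁻⁶ × 987.0) = 301.5 K.
T = 28.8 + 301.5 = 330.3 °C.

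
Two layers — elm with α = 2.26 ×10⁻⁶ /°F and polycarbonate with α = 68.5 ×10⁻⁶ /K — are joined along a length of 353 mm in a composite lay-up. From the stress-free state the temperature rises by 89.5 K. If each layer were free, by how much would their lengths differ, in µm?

2040 µm

elm: α = 2.26×10⁻⁶/°F × 9/5 = 4.07×10⁻⁶/K.
Δα = |4.07 − 68.5|×10⁻⁶/K = 64.4×10⁻⁶/K.
ΔL_mismatch = Δα·L·ΔT = 64.4×10⁻⁶ × 353.0 mm × 89.5 K = 2040 µm.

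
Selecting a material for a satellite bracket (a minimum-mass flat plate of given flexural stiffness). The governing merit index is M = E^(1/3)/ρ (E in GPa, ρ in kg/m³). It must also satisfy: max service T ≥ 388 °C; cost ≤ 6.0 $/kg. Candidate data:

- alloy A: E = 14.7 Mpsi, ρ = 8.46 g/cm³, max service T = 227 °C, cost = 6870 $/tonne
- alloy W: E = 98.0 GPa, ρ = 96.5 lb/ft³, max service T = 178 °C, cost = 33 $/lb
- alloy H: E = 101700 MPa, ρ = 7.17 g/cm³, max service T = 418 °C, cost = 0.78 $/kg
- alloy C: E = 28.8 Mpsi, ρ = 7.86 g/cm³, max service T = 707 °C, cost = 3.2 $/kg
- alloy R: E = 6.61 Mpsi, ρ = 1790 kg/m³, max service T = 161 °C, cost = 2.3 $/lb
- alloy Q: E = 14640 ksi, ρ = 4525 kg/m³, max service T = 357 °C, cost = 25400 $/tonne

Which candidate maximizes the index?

alloy C

Screen on constraints: max service T ≥ 388 °C; cost ≤ 6.0 $/kg. Survivors: alloy H, alloy C.
Putting every candidate on a common basis:
  alloy H: E = 101.7 GPa, ρ = 7170 kg/m³
  alloy C: E = 198.6 GPa, ρ = 7860 kg/m³
  alloy C: M = 0.742×10⁻³
  alloy H: M = 0.651×10⁻³
Highest index: alloy C.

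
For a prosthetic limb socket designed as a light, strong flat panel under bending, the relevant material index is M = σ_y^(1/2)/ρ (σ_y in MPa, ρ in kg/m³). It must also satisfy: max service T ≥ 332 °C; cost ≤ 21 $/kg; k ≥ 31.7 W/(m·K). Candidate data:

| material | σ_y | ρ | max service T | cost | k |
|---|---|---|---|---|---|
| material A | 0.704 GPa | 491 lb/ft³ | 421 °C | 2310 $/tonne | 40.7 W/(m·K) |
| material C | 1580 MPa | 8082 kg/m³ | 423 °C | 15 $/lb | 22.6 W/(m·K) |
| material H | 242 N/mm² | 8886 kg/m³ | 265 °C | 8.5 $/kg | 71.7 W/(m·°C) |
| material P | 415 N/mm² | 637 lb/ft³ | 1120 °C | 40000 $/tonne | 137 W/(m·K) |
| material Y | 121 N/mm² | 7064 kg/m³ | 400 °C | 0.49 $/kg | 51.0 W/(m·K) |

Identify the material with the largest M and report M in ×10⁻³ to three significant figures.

Screen on constraints: max service T ≥ 332 °C; cost ≤ 21 $/kg; k ≥ 31.7 W/(m·K). Survivors: material A, material Y.
Putting every candidate on a common basis:
  material A: σ_y = 704.0 MPa, ρ = 7865 kg/m³
  material Y: σ_y = 121.0 MPa, ρ = 7064 kg/m³
  material A: M = 3.37×10⁻³
  material Y: M = 1.56×10⁻³
The maximum is for material A.

material A, M = 3.37×10⁻³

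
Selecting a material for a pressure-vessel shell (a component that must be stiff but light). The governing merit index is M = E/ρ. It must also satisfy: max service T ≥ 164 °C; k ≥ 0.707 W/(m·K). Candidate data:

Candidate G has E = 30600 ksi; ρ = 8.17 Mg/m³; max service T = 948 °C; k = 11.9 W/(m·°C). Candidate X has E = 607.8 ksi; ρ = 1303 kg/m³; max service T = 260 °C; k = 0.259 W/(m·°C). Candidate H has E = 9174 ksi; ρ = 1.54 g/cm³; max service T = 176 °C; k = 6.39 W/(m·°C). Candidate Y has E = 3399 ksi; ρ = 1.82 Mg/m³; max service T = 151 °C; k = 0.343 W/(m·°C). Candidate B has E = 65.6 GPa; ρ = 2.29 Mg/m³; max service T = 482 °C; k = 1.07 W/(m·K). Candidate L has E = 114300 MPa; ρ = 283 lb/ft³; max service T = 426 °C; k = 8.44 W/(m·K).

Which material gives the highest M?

candidate H

Screen on constraints: max service T ≥ 164 °C; k ≥ 0.707 W/(m·K). Survivors: candidate G, candidate H, candidate B, candidate L.
Putting every candidate on a common basis:
  candidate G: E = 211.0 GPa, ρ = 8170 kg/m³
  candidate H: E = 63.25 GPa, ρ = 1540 kg/m³
  candidate B: E = 65.60 GPa, ρ = 2290 kg/m³
  candidate L: E = 114.3 GPa, ρ = 4533 kg/m³
  candidate H: M = 41.1 MN·m/kg
  candidate B: M = 28.6 MN·m/kg
  candidate G: M = 25.8 MN·m/kg
  candidate L: M = 25.2 MN·m/kg
Highest index: candidate H.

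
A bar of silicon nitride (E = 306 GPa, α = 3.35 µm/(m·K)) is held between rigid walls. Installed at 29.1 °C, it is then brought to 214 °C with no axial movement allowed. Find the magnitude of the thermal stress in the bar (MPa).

ΔT = 184.9 K. Constrained thermal stress σ = E·α·ΔT = 306.0×10³ MPa × 3.35×10⁻⁶ × 184.9 = 190 MPa (compressive).

190 MPa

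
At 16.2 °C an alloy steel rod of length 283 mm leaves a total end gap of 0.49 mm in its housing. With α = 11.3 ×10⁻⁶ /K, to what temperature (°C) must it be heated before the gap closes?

169 °C

α·L₀·ΔT = 0.49 mm ⇒ ΔT = 0.49 / (11.3×10⁻⁶ × 283.0) = 153.2 K.
T = 16.2 + 153.2 = 169.4 °C.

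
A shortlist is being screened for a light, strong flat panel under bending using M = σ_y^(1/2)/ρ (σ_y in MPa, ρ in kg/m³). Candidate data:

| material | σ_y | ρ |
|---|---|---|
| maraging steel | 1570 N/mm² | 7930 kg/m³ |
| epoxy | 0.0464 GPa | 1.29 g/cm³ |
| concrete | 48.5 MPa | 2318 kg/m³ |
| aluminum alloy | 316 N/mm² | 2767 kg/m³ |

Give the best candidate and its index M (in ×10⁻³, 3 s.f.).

Putting every candidate on a common basis:
  maraging steel: σ_y = 1570 MPa, ρ = 7930 kg/m³
  epoxy: σ_y = 46.40 MPa, ρ = 1290 kg/m³
  concrete: σ_y = 48.50 MPa, ρ = 2318 kg/m³
  aluminum alloy: σ_y = 316.0 MPa, ρ = 2767 kg/m³
  aluminum alloy: M = 6.42×10⁻³
  epoxy: M = 5.28×10⁻³
  maraging steel: M = 5.00×10⁻³
  concrete: M = 3.00×10⁻³
Aluminum alloy has the largest M.

aluminum alloy, M = 6.42×10⁻³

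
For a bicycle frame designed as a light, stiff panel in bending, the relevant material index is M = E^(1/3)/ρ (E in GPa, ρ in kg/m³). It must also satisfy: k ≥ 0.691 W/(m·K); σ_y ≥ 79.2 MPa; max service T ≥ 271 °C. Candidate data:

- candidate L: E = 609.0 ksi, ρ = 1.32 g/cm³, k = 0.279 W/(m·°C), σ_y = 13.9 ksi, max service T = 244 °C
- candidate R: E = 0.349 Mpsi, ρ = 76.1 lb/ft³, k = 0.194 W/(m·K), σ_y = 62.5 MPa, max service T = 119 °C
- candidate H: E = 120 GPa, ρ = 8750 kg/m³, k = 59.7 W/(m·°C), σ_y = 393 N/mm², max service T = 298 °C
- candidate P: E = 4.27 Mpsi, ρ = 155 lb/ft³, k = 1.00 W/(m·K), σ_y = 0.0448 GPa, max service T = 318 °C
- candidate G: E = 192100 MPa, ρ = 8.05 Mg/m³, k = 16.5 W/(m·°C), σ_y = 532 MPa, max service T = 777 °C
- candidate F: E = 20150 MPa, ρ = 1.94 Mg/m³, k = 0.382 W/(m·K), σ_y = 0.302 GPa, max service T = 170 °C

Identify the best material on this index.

candidate G

Screen on constraints: k ≥ 0.691 W/(m·K); σ_y ≥ 79.2 MPa; max service T ≥ 271 °C. Survivors: candidate H, candidate G.
In SI units:
  candidate H: E = 120.0 GPa, ρ = 8750 kg/m³
  candidate G: E = 192.1 GPa, ρ = 8050 kg/m³
  candidate G: M = 0.717×10⁻³
  candidate H: M = 0.564×10⁻³
Candidate G ranks first.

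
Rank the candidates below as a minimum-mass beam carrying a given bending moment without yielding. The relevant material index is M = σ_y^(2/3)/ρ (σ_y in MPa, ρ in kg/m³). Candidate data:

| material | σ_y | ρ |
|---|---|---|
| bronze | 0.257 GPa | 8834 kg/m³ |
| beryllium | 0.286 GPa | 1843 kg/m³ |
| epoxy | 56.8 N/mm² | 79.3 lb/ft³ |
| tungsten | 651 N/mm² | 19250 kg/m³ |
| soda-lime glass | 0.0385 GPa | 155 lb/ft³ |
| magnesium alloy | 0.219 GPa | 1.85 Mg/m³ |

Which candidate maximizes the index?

beryllium

Putting every candidate on a common basis:
  bronze: σ_y = 257.0 MPa, ρ = 8834 kg/m³
  beryllium: σ_y = 286.0 MPa, ρ = 1843 kg/m³
  epoxy: σ_y = 56.80 MPa, ρ = 1270 kg/m³
  tungsten: σ_y = 651.0 MPa, ρ = 19250 kg/m³
  soda-lime glass: σ_y = 38.50 MPa, ρ = 2483 kg/m³
  magnesium alloy: σ_y = 219.0 MPa, ρ = 1850 kg/m³
  beryllium: M = 23.6×10⁻³
  magnesium alloy: M = 19.6×10⁻³
  epoxy: M = 11.6×10⁻³
  soda-lime glass: M = 4.59×10⁻³
  bronze: M = 4.58×10⁻³
  tungsten: M = 3.90×10⁻³
Highest index: beryllium.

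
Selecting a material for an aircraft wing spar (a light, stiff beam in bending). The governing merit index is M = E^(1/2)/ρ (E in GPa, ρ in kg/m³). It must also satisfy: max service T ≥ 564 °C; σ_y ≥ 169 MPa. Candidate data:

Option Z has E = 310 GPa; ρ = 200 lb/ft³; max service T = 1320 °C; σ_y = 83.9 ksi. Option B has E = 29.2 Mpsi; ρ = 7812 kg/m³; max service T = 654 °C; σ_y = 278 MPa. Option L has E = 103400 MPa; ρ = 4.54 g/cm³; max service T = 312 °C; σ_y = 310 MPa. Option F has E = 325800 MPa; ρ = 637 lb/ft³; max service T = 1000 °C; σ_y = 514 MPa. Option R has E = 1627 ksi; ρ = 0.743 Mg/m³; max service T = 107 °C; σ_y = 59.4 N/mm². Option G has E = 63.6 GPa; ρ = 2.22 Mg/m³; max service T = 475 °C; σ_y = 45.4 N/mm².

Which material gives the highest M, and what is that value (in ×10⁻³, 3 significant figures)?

Screen on constraints: max service T ≥ 564 °C; σ_y ≥ 169 MPa. Survivors: option Z, option B, option F.
After converting to SI:
  option Z: E = 310.0 GPa, ρ = 3204 kg/m³
  option B: E = 201.3 GPa, ρ = 7812 kg/m³
  option F: E = 325.8 GPa, ρ = 10200 kg/m³
  option Z: M = 5.50×10⁻³
  option B: M = 1.82×10⁻³
  option F: M = 1.77×10⁻³
Option Z has the largest M.

option Z, M = 5.50×10⁻³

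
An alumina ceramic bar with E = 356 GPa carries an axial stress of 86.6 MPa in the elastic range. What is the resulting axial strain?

2.43×10⁻⁴

ε = σ/E = 86.6 / 356000 = 2.43×10⁻⁴.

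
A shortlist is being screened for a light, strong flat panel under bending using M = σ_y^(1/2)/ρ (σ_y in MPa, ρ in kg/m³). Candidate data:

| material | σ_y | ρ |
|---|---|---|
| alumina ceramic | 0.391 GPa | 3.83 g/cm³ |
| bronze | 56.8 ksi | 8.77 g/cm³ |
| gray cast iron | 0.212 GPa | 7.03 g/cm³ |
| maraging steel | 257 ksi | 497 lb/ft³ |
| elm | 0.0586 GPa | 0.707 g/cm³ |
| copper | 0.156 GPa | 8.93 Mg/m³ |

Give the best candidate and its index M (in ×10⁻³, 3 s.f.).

Normalizing units and computing the index:
  alumina ceramic: σ_y = 391.0 MPa, ρ = 3830 kg/m³
  bronze: σ_y = 391.6 MPa, ρ = 8770 kg/m³
  gray cast iron: σ_y = 212.0 MPa, ρ = 7030 kg/m³
  maraging steel: σ_y = 1772 MPa, ρ = 7961 kg/m³
  elm: σ_y = 58.60 MPa, ρ = 707.0 kg/m³
  copper: σ_y = 156.0 MPa, ρ = 8930 kg/m³
  elm: M = 10.8×10⁻³
  maraging steel: M = 5.29×10⁻³
  alumina ceramic: M = 5.16×10⁻³
  bronze: M = 2.26×10⁻³
  gray cast iron: M = 2.07×10⁻³
  copper: M = 1.40×10⁻³
The maximum is for elm.

elm, M = 10.8×10⁻³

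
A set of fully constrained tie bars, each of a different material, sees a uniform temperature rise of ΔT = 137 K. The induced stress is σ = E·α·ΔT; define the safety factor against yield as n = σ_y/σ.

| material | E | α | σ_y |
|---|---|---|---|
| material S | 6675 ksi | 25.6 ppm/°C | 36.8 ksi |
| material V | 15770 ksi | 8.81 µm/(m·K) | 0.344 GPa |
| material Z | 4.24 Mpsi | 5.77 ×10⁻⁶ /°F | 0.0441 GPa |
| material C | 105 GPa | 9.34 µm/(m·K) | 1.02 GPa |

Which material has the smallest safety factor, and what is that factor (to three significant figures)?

material Z, n = 1.06

Per material, after unit conversion:
  material S: E = 46.02, α = 25.6, σ_y = 253.7 → σ = 161 MPa, n = 1.57
  material V: E = 108.7, α = 8.81, σ_y = 344.0 → σ = 131 MPa, n = 2.62
  material Z: E = 29.23, α = 10.4, σ_y = 44.10 → σ = 41.6 MPa, n = 1.06
  material C: E = 105.0, α = 9.34, σ_y = 1020 → σ = 134 MPa, n = 7.59
Smallest n: material Z with n = 1.06.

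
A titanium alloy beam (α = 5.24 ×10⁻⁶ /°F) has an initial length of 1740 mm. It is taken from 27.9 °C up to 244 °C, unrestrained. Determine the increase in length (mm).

Convert α: 5.24×10⁻⁶/°F × (9/5) = 9.43×10⁻⁶/K.
ΔT = 244 − 27.9 = 216.1 K.
ΔL = α·L₀·ΔT = 9.43×10⁻⁶ × 1740 mm × 216.1 K = 3.55 mm.

3.55 mm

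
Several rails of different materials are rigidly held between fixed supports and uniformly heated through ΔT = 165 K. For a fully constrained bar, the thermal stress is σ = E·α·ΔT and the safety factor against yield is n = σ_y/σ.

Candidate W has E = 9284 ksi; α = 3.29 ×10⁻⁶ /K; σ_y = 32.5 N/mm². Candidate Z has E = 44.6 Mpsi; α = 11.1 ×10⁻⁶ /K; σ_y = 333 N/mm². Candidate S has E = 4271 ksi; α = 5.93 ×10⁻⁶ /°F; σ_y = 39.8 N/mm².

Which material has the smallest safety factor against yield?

Converting E to GPa, α to ×10⁻⁶/K, σ_y to MPa, then σ and n for each:
  candidate W: E = 64.01, α = 3.29, σ_y = 32.50 → σ = 34.7 MPa, n = 0.935
  candidate Z: E = 307.5, α = 11.1, σ_y = 333.0 → σ = 563 MPa, n = 0.591
  candidate S: E = 29.45, α = 10.7, σ_y = 39.80 → σ = 51.9 MPa, n = 0.767
Candidate Z has the lowest safety factor, n = 0.591.

candidate Z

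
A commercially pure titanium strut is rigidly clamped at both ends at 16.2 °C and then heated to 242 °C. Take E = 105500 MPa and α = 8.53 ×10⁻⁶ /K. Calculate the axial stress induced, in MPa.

203 MPa

E = 105500 MPa = 105.5 GPa.
ΔT = 225.8 K. Constrained thermal stress σ = E·α·ΔT = 105.5×10³ MPa × 8.53×10⁻⁶ × 225.8 = 203 MPa (compressive).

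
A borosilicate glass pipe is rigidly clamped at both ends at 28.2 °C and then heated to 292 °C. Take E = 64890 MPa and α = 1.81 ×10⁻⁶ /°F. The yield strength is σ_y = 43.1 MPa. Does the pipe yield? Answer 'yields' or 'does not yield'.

yields

E = 64890 MPa = 64.89 GPa.
α = 1.81×10⁻⁶/°F × 9/5 = 3.26×10⁻⁶/K.
ΔT = 263.8 K. Constrained thermal stress σ = E·α·ΔT = 64.89×10³ MPa × 3.26×10⁻⁶ × 263.8 = 55.8 MPa (compressive).
Compare to σ_y = 43.1 MPa: σ ≥ σ_y, so it yields.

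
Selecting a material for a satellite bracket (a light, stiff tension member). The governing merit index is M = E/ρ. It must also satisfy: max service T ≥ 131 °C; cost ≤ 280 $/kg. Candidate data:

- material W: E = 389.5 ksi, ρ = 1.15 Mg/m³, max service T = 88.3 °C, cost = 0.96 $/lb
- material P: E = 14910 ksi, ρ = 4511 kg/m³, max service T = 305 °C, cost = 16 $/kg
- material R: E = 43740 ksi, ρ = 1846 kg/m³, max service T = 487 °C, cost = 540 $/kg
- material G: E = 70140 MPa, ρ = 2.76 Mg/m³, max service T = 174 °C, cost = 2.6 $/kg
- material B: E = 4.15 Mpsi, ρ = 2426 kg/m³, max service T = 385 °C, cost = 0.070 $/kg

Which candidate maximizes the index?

material G

Screen on constraints: max service T ≥ 131 °C; cost ≤ 280 $/kg. Survivors: material P, material G, material B.
After converting to SI:
  material P: E = 102.8 GPa, ρ = 4511 kg/m³
  material G: E = 70.14 GPa, ρ = 2760 kg/m³
  material B: E = 28.61 GPa, ρ = 2426 kg/m³
  material G: M = 25.4 MN·m/kg
  material P: M = 22.8 MN·m/kg
  material B: M = 11.8 MN·m/kg
Material G has the largest M.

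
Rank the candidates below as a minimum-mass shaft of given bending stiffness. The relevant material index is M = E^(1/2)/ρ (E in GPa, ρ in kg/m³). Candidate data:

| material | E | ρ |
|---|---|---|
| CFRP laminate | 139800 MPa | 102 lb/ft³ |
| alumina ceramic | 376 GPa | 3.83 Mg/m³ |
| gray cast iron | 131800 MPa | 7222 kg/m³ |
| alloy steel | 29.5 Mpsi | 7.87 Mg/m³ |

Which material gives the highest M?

CFRP laminate

Putting every candidate on a common basis:
  CFRP laminate: E = 139.8 GPa, ρ = 1634 kg/m³
  alumina ceramic: E = 376.0 GPa, ρ = 3830 kg/m³
  gray cast iron: E = 131.8 GPa, ρ = 7222 kg/m³
  alloy steel: E = 203.4 GPa, ρ = 7870 kg/m³
  CFRP laminate: M = 7.24×10⁻³
  alumina ceramic: M = 5.06×10⁻³
  alloy steel: M = 1.81×10⁻³
  gray cast iron: M = 1.59×10⁻³
The maximum is for CFRP laminate.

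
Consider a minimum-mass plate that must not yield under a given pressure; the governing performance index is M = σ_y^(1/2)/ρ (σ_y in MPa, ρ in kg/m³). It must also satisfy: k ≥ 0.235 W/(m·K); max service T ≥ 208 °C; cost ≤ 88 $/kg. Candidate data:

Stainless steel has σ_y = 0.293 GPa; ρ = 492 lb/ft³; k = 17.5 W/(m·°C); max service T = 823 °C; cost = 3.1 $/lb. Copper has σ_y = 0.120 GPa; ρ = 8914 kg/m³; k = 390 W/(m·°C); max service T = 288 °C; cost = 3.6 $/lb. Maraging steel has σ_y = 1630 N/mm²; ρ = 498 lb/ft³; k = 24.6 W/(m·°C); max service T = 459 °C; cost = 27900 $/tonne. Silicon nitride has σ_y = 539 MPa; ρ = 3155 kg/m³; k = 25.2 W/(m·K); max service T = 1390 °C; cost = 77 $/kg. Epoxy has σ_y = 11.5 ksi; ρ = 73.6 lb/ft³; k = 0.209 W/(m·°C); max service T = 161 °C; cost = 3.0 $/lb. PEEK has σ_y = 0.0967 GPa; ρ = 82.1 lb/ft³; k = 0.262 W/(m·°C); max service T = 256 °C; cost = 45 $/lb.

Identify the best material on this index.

silicon nitride

Screen on constraints: k ≥ 0.235 W/(m·K); max service T ≥ 208 °C; cost ≤ 88 $/kg. Survivors: stainless steel, copper, maraging steel, silicon nitride.
After converting to SI:
  stainless steel: σ_y = 293.0 MPa, ρ = 7881 kg/m³
  copper: σ_y = 120.0 MPa, ρ = 8914 kg/m³
  maraging steel: σ_y = 1630 MPa, ρ = 7977 kg/m³
  silicon nitride: σ_y = 539.0 MPa, ρ = 3155 kg/m³
  silicon nitride: M = 7.36×10⁻³
  maraging steel: M = 5.06×10⁻³
  stainless steel: M = 2.17×10⁻³
  copper: M = 1.23×10⁻³
The maximum is for silicon nitride.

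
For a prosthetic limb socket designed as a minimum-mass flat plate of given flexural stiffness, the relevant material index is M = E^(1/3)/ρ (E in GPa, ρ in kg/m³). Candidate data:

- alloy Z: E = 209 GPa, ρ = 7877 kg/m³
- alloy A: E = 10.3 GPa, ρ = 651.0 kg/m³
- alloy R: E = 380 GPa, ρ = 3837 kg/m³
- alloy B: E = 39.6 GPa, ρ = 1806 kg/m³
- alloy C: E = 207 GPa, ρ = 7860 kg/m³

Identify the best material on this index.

Computing M directly (units already consistent):
  alloy A: M = 3.34×10⁻³
  alloy R: M = 1.89×10⁻³
  alloy B: M = 1.89×10⁻³
  alloy Z: M = 0.753×10⁻³
  alloy C: M = 0.753×10⁻³
The maximum is for alloy A.

alloy A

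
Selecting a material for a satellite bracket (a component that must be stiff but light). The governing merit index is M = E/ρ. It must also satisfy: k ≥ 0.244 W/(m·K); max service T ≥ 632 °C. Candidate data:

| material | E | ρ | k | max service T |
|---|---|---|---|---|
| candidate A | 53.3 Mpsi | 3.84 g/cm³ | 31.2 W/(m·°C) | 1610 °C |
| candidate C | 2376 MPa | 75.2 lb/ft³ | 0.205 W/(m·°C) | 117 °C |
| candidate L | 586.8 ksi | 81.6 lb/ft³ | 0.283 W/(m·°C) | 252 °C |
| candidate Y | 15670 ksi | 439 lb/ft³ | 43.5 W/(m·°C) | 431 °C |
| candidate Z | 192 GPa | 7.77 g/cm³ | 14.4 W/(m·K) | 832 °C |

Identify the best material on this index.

Screen on constraints: k ≥ 0.244 W/(m·K); max service T ≥ 632 °C. Survivors: candidate A, candidate Z.
After converting to SI:
  candidate A: E = 367.5 GPa, ρ = 3840 kg/m³
  candidate Z: E = 192.0 GPa, ρ = 7770 kg/m³
  candidate A: M = 95.7 MN·m/kg
  candidate Z: M = 24.7 MN·m/kg
The maximum is for candidate A.

candidate A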